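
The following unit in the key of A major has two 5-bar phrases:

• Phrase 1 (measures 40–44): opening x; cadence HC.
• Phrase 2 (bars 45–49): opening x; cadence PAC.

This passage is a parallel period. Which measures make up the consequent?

measures 45–49

The antecedent is the phrase ending with the weaker cadence (half cadence, phrase 1) and the consequent the one ending more conclusively (perfect authentic cadence, phrase 2); the consequent is measures 45–49.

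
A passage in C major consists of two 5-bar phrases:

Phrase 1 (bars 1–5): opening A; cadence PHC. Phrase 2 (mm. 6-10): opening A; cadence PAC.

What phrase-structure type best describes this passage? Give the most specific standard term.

Phrase 1 ends with a Phrygian half cadence (weaker) and phrase 2 with a perfect authentic cadence (stronger): antecedent + consequent = a period.
The two phrases open with the same material (A / A), so the period is parallel.

parallel period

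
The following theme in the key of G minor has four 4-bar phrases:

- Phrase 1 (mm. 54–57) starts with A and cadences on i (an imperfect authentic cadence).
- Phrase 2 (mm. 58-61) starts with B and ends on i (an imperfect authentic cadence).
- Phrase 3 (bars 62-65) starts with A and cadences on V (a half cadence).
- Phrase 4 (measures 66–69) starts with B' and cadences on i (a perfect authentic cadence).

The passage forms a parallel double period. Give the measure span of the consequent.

measures 62–69

In a double period the first pair of phrases (ending imperfect authentic cadence) is the large antecedent and the second pair (ending perfect authentic cadence) is the large consequent; the consequent is measures 62–69.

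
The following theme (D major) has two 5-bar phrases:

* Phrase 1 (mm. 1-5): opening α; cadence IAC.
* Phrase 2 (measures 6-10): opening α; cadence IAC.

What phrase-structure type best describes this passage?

repeated phrase

Both phrases have the same opening (α) and the same cadence (imperfect authentic cadence): the second is a restatement, not a consequent, so this is a repeated phrase rather than a period.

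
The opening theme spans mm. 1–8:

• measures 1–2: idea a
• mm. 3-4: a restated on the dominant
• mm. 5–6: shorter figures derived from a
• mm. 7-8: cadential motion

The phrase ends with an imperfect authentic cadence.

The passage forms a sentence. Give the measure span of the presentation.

The presentation of a sentence is the basic idea (mm. 1–2) plus its repetition (mm. 3–4); the presentation is therefore mm. 1–4.

measures 1–4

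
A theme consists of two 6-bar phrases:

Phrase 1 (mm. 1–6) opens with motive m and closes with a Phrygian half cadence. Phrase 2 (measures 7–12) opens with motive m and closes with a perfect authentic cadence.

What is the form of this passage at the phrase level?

parallel period

Phrase 1 ends with a Phrygian half cadence (weaker) and phrase 2 with a perfect authentic cadence (stronger): antecedent + consequent = a period.
The two phrases open with the same material (m / m), so the period is parallel.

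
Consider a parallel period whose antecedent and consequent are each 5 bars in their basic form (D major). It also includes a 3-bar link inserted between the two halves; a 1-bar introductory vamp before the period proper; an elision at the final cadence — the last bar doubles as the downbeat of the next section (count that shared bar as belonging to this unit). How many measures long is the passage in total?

Basic parallel period: 5 + 5 = 10 bars.
10 (basic form) + 3 (link) + 1 (introduction) = 14.
The elision shares a bar with the next section but does not change this unit's count.

14 measures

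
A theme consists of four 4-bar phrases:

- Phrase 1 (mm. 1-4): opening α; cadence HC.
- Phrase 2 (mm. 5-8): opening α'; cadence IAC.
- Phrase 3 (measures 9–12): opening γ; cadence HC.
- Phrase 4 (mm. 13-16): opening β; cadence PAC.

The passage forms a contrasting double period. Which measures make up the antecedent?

measures 1–8

In a double period the first pair of phrases (ending imperfect authentic cadence) is the large antecedent and the second pair (ending perfect authentic cadence) is the large consequent; the antecedent is measures 1–8.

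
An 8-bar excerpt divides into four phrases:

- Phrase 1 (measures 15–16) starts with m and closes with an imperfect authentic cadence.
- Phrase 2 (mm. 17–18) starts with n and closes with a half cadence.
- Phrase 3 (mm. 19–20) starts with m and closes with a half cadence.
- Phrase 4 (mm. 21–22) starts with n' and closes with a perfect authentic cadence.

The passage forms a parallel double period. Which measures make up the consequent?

In a double period the first pair of phrases (ending half cadence) is the large antecedent and the second pair (ending perfect authentic cadence) is the large consequent; the consequent is measures 19–22.

measures 19–22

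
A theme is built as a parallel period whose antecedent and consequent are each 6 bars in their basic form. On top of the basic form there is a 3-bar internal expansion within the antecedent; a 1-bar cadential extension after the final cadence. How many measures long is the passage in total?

16 measures

Basic parallel period: 6 + 6 = 12 bars.
12 (basic form) + 3 (internal expansion) + 1 (cadential extension) = 16.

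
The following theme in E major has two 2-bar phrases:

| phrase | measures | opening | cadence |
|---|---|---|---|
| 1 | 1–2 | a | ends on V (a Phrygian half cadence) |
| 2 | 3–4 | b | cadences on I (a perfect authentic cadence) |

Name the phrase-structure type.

contrasting period

Phrase 1 ends with a Phrygian half cadence (weaker) and phrase 2 with a perfect authentic cadence (stronger): antecedent + consequent = a period.
The two phrases open with different material (a / b), so the period is contrasting.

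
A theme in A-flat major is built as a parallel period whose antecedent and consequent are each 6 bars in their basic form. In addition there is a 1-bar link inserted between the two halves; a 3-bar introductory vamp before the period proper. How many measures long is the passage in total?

16 measures

Basic parallel period: 6 + 6 = 12 bars.
12 (basic form) + 1 (link) + 3 (introduction) = 16.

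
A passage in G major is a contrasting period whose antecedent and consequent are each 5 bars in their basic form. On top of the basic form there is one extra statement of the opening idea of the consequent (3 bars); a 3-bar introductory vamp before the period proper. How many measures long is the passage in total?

16 measures

Basic contrasting period: 5 + 5 = 10 bars.
10 (basic form) + 3 (extra statement) + 3 (introduction) = 16.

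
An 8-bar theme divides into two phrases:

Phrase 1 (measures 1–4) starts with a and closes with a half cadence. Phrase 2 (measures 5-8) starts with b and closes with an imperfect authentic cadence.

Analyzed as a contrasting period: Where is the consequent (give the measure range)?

measures 5–8

The antecedent is the phrase ending with the weaker cadence (half cadence, phrase 1) and the consequent the one ending more conclusively (imperfect authentic cadence, phrase 2); the consequent is mm. 5-8.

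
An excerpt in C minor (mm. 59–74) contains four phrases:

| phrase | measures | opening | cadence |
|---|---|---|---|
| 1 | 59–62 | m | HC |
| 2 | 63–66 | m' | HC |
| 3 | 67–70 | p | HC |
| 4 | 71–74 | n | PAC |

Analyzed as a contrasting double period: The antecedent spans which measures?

measures 59–66

In a double period the four phrases pair into a large antecedent (phrases 1–2, ending half cadence) and a large consequent (phrases 3–4, ending perfect authentic cadence). The antecedent spans bars 59–66.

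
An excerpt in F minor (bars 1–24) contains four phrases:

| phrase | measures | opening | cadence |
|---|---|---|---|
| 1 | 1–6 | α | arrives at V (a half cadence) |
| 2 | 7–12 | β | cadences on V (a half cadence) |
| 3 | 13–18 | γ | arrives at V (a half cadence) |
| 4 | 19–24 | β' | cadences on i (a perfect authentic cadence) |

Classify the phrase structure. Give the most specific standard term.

Four phrases in two halves: the first half (mm. 1–12) ends with a half cadence, the second (mm. 13–24) with a perfect authentic cadence — a large antecedent–consequent pair, i.e. a double period.
Phrase 3 begins with different material from phrase 1, making it contrasting.

contrasting double period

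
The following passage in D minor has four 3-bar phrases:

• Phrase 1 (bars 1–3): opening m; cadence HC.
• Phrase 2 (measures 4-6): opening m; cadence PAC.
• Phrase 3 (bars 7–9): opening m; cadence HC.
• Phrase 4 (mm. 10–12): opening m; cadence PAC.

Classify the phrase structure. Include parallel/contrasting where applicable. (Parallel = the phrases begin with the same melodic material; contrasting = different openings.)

repeated period

The cadence pattern HC–PAC–HC–PAC is weak–strong twice, and phrases 3–4 restate phrases 1–2: a period heard twice, not a double period (which would end weakly at phrase 2).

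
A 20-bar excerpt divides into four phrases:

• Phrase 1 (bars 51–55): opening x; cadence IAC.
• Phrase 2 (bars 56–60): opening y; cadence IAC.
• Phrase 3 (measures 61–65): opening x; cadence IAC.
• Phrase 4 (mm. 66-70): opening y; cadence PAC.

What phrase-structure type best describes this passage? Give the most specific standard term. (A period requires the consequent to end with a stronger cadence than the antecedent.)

parallel double period

Four phrases in two halves: the first half (mm. 51–60) ends with an imperfect authentic cadence, the second (measures 61–70) with a perfect authentic cadence — a large antecedent–consequent pair, i.e. a double period.
Phrase 3 begins with the same material as phrase 1, making it parallel.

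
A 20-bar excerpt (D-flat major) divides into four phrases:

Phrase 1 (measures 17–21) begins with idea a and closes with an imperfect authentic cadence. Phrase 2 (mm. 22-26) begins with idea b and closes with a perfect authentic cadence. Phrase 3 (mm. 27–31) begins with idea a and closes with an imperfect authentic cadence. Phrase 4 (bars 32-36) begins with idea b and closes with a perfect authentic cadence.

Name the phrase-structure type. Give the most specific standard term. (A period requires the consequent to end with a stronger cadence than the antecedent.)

The cadence pattern IAC–PAC–IAC–PAC is weak–strong twice, and phrases 3–4 restate phrases 1–2: a period heard twice, not a double period (which would end weakly at phrase 2).

repeated period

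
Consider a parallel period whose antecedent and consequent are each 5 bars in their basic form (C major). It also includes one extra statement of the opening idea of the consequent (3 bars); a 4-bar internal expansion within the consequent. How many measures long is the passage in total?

17 measures

Basic parallel period: 5 + 5 = 10 bars.
10 (basic form) + 3 (extra statement) + 4 (internal expansion) = 17.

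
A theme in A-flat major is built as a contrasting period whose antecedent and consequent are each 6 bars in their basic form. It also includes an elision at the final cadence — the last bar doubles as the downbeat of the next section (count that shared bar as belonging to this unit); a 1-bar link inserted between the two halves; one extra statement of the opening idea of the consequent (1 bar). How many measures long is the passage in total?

14 measures

Basic contrasting period: 6 + 6 = 12 bars.
12 (basic form) + 1 (link) + 1 (extra statement) = 14.
The elision shares a bar with the next section but does not change this unit's count.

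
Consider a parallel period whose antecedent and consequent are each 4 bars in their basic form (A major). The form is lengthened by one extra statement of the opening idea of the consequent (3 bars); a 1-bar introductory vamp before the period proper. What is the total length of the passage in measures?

12 measures

Basic parallel period: 4 + 4 = 8 bars.
8 (basic form) + 3 (extra statement) + 1 (introduction) = 12.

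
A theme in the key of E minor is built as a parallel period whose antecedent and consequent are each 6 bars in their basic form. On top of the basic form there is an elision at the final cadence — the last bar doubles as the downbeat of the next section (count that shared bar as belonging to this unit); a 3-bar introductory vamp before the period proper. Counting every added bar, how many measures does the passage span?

Basic parallel period: 6 + 6 = 12 bars.
12 (basic form) + 3 (introduction) = 15.
The elision shares a bar with the next section but does not change this unit's count.

15 measures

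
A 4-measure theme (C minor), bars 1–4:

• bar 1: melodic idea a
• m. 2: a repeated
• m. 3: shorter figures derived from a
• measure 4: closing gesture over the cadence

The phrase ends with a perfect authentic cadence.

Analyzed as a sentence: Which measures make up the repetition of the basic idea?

The presentation of a sentence is the basic idea (m. 1) plus its repetition (bar 2); the repetition of the basic idea is therefore measure 2.

measures 2–2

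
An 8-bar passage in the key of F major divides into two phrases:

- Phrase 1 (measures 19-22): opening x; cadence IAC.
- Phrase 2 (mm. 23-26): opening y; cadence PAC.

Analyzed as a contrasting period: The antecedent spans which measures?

measures 19–22

The antecedent is the phrase ending with the weaker cadence (imperfect authentic cadence, phrase 1) and the consequent the one ending more conclusively (perfect authentic cadence, phrase 2); the antecedent is mm. 19-22.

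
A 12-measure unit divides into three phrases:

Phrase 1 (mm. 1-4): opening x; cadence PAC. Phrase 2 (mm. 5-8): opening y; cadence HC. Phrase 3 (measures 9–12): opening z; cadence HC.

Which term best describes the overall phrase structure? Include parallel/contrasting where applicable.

The final phrase closes with a half cadence, which is not stronger than the preceding half cadence; the 3 phrases lack an overall antecedent–consequent design and so form a phrase group.

phrase group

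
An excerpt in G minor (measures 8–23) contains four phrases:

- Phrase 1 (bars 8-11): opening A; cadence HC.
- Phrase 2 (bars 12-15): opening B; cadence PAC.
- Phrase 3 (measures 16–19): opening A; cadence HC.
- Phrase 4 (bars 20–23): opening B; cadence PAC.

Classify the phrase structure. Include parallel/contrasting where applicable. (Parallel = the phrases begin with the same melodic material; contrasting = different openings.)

The cadence pattern HC–PAC–HC–PAC is weak–strong twice, and phrases 3–4 restate phrases 1–2: a period heard twice, not a double period (which would end weakly at phrase 2).

repeated period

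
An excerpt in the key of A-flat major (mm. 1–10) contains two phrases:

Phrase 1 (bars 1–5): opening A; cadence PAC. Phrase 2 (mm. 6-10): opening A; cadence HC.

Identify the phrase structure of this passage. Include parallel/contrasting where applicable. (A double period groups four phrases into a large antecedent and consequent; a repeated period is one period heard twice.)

The second phrase closes with a half cadence, which is not stronger than the first phrase's perfect authentic cadence; without a weak→strong cadential pair there is no antecedent–consequent relationship, so this is a phrase group rather than a period.

phrase group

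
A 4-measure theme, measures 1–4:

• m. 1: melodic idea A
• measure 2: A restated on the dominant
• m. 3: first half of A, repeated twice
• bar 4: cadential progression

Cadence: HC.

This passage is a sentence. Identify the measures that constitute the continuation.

After the presentation (bars 1–2), the continuation covers the fragmentation through the cadence: mm. 3–4.

measures 3–4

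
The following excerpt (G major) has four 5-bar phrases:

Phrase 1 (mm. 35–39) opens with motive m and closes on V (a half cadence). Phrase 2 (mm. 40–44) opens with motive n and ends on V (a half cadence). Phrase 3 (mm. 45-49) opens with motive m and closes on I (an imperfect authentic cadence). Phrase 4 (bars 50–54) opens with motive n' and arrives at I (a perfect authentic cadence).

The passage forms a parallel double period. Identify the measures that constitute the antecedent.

measures 35–44

In a double period the four phrases pair into a large antecedent (phrases 1–2, ending half cadence) and a large consequent (phrases 3–4, ending perfect authentic cadence). The antecedent spans measures 35–44.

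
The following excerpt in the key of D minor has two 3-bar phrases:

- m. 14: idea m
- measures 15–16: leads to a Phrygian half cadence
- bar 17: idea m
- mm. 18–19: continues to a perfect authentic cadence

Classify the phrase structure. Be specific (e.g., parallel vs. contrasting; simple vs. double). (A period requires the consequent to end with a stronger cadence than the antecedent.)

parallel period

Phrase 1 ends with a Phrygian half cadence (weaker) and phrase 2 with a perfect authentic cadence (stronger): antecedent + consequent = a period.
The two phrases open with the same material (m / m), so the period is parallel.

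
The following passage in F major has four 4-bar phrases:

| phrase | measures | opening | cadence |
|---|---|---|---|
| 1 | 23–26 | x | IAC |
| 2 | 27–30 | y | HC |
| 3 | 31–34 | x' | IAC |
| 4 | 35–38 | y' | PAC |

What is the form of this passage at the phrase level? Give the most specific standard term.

Four phrases in two halves: the first half (measures 23–30) ends with a half cadence, the second (mm. 31–38) with a perfect authentic cadence — a large antecedent–consequent pair, i.e. a double period.
Phrase 3 begins with the same material as phrase 1, making it parallel.

parallel double period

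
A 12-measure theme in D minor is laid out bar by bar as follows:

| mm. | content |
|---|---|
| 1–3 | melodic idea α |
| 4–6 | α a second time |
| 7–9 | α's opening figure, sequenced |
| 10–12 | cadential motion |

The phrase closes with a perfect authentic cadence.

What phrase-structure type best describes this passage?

Basic idea (mm. 1–3) + its repetition (mm. 4–6) form the presentation; fragmentation and cadence (measures 7–12) form the continuation — the 12-bar whole is a sentence.

sentence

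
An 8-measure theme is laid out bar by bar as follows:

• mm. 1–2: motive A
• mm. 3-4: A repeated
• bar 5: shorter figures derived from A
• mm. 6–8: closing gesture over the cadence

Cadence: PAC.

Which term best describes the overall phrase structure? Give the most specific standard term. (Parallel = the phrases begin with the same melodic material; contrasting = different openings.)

Basic idea (mm. 1-2) + its repetition (measures 3-4) form the presentation; fragmentation and cadence (measures 5–8) form the continuation — the 8-bar whole is a sentence.

sentence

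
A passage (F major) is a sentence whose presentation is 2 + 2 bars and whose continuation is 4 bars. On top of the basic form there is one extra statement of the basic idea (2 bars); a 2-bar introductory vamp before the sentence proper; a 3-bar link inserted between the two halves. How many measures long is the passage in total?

15 measures

Basic sentence: 2 + 2 + 4 = 8 bars.
8 (basic form) + 2 (extra statement) + 2 (introduction) + 3 (link) = 15.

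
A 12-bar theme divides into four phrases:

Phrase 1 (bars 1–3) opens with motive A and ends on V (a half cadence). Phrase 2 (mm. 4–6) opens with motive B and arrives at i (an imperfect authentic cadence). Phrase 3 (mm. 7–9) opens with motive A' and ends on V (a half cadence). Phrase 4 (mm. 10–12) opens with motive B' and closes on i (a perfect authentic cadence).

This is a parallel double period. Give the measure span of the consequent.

In a double period the first pair of phrases (ending imperfect authentic cadence) is the large antecedent and the second pair (ending perfect authentic cadence) is the large consequent; the consequent is measures 7–12.

measures 7–12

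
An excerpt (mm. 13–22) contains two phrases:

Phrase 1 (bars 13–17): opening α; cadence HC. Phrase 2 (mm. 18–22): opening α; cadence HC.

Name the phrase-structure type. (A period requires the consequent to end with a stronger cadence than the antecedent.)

repeated phrase

Both phrases have the same opening (α) and the same cadence (half cadence): the second is a restatement, not a consequent, so this is a repeated phrase rather than a period.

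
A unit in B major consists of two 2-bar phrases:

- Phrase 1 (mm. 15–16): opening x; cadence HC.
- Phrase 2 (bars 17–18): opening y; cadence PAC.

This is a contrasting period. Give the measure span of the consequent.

The phrase ending with the weaker cadence (half cadence) is the antecedent; the one ending more conclusively (perfect authentic cadence) is the consequent. The consequent is measures 17–18.

measures 17–18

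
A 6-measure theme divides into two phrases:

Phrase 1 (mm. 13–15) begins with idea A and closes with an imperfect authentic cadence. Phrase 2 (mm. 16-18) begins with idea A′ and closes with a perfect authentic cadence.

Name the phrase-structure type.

parallel period

Phrase 1 ends with an imperfect authentic cadence (weaker) and phrase 2 with a perfect authentic cadence (stronger): antecedent + consequent = a period.
The two phrases open with the same material (A / A′), so the period is parallel.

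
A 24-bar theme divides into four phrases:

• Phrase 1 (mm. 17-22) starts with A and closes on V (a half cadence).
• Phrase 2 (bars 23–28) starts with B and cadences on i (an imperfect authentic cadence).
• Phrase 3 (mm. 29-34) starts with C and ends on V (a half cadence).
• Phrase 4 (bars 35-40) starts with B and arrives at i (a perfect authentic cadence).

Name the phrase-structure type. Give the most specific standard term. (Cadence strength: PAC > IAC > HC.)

Four phrases in two halves: the first half (measures 17–28) ends with an imperfect authentic cadence, the second (mm. 29–40) with a perfect authentic cadence — a large antecedent–consequent pair, i.e. a double period.
Phrase 3 begins with different material from phrase 1, making it contrasting.

contrasting double period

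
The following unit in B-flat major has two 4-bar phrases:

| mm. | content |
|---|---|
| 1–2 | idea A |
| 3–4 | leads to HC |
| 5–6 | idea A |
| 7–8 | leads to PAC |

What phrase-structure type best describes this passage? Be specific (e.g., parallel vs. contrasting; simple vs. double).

parallel period

Phrase 1 ends with a half cadence (weaker) and phrase 2 with a perfect authentic cadence (stronger): antecedent + consequent = a period.
The two phrases open with the same material (A / A), so the period is parallel.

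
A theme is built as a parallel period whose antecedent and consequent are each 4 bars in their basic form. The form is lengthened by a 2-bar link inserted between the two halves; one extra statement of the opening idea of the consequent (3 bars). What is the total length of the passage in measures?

13 measures

Basic parallel period: 4 + 4 = 8 bars.
8 (basic form) + 2 (link) + 3 (extra statement) = 13.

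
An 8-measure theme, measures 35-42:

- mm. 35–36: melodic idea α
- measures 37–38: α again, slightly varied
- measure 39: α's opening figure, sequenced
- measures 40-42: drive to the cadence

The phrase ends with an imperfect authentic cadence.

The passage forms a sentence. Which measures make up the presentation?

The presentation of a sentence is the basic idea (mm. 35-36) plus its repetition (mm. 37-38); the presentation is therefore bars 35–38.

measures 35–38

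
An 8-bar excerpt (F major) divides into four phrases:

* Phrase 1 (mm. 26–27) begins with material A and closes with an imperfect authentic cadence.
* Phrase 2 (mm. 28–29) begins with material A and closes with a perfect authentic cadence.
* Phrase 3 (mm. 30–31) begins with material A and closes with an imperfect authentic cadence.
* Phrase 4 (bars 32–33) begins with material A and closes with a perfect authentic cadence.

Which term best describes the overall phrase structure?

The cadence pattern IAC–PAC–IAC–PAC is weak–strong twice, and phrases 3–4 restate phrases 1–2: a period heard twice, not a double period (which would end weakly at phrase 2).

repeated period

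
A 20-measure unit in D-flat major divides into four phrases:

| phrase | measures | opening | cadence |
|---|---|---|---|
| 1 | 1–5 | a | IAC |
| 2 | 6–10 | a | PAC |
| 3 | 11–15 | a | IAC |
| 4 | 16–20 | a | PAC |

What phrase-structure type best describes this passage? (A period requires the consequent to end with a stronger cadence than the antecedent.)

repeated period

The cadence pattern IAC–PAC–IAC–PAC is weak–strong twice, and phrases 3–4 restate phrases 1–2: a period heard twice, not a double period (which would end weakly at phrase 2).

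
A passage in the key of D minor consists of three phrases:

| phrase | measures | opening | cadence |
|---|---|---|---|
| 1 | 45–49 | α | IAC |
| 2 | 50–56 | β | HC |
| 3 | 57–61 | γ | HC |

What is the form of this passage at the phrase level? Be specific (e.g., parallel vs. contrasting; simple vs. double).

The final phrase closes with a half cadence, which is not stronger than the preceding half cadence; the 3 phrases lack an overall antecedent–consequent design and so form a phrase group.

phrase group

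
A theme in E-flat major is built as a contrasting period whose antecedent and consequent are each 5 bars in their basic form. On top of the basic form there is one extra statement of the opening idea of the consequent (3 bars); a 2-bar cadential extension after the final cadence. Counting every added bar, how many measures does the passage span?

15 measures

Basic contrasting period: 5 + 5 = 10 bars.
10 (basic form) + 3 (extra statement) + 2 (cadential extension) = 15.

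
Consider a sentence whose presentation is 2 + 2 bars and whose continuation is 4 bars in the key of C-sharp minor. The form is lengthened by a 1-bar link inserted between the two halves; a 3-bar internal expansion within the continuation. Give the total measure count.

Basic sentence: 2 + 2 + 4 = 8 bars.
8 (basic form) + 1 (link) + 3 (internal expansion) = 12.

12 measures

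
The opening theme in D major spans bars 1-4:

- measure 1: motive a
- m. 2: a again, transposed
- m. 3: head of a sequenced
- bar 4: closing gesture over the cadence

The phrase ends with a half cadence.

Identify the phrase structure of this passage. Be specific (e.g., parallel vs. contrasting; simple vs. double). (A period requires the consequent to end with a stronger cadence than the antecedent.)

sentence

Basic idea (bar 1) + its repetition (m. 2) form the presentation; fragmentation and cadence (mm. 3-4) form the continuation — the 4-bar whole is a sentence.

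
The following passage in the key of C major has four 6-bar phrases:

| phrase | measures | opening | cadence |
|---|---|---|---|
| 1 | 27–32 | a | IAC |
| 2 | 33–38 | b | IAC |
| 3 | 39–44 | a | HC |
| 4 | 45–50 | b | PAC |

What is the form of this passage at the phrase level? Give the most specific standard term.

Four phrases in two halves: the first half (mm. 27-38) ends with an imperfect authentic cadence, the second (mm. 39–50) with a perfect authentic cadence — a large antecedent–consequent pair, i.e. a double period.
Phrase 3 begins with the same material as phrase 1, making it parallel.

parallel double period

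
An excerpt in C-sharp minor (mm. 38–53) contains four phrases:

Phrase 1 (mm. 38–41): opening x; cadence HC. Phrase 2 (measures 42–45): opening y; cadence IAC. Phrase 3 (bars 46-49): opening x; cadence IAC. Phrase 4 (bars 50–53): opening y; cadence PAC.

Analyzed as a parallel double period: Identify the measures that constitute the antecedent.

measures 38–45

In a double period the four phrases pair into a large antecedent (phrases 1–2, ending imperfect authentic cadence) and a large consequent (phrases 3–4, ending perfect authentic cadence). The antecedent spans measures 38–45.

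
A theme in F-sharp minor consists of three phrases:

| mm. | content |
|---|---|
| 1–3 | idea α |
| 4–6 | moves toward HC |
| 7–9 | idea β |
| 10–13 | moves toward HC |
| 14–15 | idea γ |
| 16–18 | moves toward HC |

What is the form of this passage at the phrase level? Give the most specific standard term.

phrase group

The final phrase closes with a half cadence, which is not stronger than the preceding half cadence; the 3 phrases lack an overall antecedent–consequent design and so form a phrase group.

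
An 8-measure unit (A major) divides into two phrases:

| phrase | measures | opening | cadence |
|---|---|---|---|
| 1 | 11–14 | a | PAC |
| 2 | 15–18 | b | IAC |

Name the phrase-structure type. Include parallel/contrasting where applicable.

The second phrase closes with an imperfect authentic cadence, which is not stronger than the first phrase's perfect authentic cadence; without a weak→strong cadential pair there is no antecedent–consequent relationship, so this is a phrase group rather than a period.

phrase group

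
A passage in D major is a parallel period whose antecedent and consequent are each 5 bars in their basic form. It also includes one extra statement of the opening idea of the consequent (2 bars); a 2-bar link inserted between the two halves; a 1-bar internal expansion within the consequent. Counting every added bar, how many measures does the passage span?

Basic parallel period: 5 + 5 = 10 bars.
10 (basic form) + 2 (extra statement) + 2 (link) + 1 (internal expansion) = 15.

15 measures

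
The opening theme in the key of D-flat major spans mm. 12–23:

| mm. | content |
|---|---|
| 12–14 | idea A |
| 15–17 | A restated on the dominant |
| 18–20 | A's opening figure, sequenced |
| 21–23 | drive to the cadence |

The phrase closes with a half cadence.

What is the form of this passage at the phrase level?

Basic idea (bars 12-14) + its repetition (measures 15–17) form the presentation; fragmentation and cadence (bars 18–23) form the continuation — the 12-bar whole is a sentence.

sentence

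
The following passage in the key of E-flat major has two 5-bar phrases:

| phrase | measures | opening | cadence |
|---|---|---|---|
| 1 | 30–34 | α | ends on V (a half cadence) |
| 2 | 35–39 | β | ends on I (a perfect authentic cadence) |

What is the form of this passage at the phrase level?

Phrase 1 ends with a half cadence (weaker) and phrase 2 with a perfect authentic cadence (stronger): antecedent + consequent = a period.
The two phrases open with different material (α / β), so the period is contrasting.

contrasting period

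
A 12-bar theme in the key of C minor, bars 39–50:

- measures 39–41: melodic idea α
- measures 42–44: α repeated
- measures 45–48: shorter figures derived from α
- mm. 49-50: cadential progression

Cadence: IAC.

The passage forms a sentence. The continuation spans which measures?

measures 45–50

After the presentation (bars 39–44), the continuation covers the fragmentation through the cadence: mm. 45–50.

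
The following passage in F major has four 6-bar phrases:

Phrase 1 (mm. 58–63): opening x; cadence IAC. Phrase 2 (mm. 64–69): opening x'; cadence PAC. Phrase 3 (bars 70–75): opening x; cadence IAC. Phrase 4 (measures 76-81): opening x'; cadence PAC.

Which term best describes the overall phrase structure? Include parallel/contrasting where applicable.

repeated period

The cadence pattern IAC–PAC–IAC–PAC is weak–strong twice, and phrases 3–4 restate phrases 1–2: a period heard twice, not a double period (which would end weakly at phrase 2).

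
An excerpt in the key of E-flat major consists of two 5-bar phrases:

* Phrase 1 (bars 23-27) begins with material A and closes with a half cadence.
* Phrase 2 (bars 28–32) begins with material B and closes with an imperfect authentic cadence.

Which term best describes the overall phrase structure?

contrasting period

Phrase 1 ends with a half cadence (weaker) and phrase 2 with an imperfect authentic cadence (stronger): antecedent + consequent = a period.
The two phrases open with different material (A / B), so the period is contrasting.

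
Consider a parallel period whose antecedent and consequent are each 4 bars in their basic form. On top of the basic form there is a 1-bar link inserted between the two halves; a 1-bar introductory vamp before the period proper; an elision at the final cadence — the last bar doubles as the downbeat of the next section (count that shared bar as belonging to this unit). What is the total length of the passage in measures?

Basic parallel period: 4 + 4 = 8 bars.
8 (basic form) + 1 (link) + 1 (introduction) = 10.
The elision shares a bar with the next section but does not change this unit's count.

10 measures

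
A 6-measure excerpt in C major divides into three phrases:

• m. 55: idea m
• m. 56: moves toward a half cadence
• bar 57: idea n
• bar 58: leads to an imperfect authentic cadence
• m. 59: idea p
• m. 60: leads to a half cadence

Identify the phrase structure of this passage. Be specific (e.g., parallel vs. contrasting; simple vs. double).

The final phrase closes with a half cadence, which is not stronger than the preceding imperfect authentic cadence; the 3 phrases lack an overall antecedent–consequent design and so form a phrase group.

phrase group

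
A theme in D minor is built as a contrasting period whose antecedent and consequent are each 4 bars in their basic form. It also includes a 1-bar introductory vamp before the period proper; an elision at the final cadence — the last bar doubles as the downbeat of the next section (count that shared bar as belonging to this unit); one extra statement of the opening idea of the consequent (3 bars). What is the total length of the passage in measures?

12 measures

Basic contrasting period: 4 + 4 = 8 bars.
8 (basic form) + 1 (introduction) + 3 (extra statement) = 12.
The elision shares a bar with the next section but does not change this unit's count.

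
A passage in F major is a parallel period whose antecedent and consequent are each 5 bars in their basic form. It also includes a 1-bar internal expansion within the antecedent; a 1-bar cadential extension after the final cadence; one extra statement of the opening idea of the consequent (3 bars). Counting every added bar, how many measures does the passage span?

15 measures

Basic parallel period: 5 + 5 = 10 bars.
10 (basic form) + 1 (internal expansion) + 1 (cadential extension) + 3 (extra statement) = 15.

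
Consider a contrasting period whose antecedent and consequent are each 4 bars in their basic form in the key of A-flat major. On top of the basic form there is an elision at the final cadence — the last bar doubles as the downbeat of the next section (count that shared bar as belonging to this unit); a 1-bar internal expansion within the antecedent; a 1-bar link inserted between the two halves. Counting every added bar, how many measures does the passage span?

Basic contrasting period: 4 + 4 = 8 bars.
8 (basic form) + 1 (internal expansion) + 1 (link) = 10.
The elision shares a bar with the next section but does not change this unit's count.

10 measures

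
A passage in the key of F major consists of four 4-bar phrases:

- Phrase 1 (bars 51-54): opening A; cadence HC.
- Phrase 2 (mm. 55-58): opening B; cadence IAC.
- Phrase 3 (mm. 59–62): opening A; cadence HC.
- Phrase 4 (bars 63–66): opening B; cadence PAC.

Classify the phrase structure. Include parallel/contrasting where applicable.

Four phrases in two halves: the first half (bars 51-58) ends with an imperfect authentic cadence, the second (measures 59-66) with a perfect authentic cadence — a large antecedent–consequent pair, i.e. a double period.
Phrase 3 begins with the same material as phrase 1, making it parallel.

parallel double period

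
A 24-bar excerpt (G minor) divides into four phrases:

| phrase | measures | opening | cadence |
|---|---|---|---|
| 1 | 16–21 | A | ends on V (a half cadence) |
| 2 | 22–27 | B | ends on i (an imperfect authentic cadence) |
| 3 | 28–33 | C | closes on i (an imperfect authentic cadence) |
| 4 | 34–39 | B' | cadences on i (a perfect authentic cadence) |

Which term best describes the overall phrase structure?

contrasting double period

Four phrases in two halves: the first half (measures 16–27) ends with an imperfect authentic cadence, the second (mm. 28–39) with a perfect authentic cadence — a large antecedent–consequent pair, i.e. a double period.
Phrase 3 begins with different material from phrase 1, making it contrasting.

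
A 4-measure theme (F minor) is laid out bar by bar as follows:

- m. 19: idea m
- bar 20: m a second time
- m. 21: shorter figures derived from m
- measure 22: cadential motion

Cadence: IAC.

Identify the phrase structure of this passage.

sentence

Basic idea (m. 19) + its repetition (m. 20) form the presentation; fragmentation and cadence (measures 21-22) form the continuation — the 4-bar whole is a sentence.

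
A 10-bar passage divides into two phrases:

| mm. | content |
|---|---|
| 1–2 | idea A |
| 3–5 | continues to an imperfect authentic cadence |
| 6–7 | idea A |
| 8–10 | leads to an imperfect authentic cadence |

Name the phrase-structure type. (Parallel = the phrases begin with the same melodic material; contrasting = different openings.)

repeated phrase

Both phrases have the same opening (A) and the same cadence (imperfect authentic cadence): the second is a restatement, not a consequent, so this is a repeated phrase rather than a period.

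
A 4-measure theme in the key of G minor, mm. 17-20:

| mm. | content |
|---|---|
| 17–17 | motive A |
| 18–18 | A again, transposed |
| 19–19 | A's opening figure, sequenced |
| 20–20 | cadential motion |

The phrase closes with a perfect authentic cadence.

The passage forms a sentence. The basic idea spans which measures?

The presentation of a sentence is the basic idea (measure 17) plus its repetition (m. 18); the basic idea is therefore measure 17.

measures 17–17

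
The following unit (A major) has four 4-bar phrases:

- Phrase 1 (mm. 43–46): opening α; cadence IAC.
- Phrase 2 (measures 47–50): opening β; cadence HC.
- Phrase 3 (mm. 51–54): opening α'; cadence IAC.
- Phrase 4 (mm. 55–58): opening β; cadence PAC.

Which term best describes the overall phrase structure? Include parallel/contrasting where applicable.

Four phrases in two halves: the first half (mm. 43-50) ends with a half cadence, the second (mm. 51–58) with a perfect authentic cadence — a large antecedent–consequent pair, i.e. a double period.
Phrase 3 begins with the same material as phrase 1, making it parallel.

parallel double period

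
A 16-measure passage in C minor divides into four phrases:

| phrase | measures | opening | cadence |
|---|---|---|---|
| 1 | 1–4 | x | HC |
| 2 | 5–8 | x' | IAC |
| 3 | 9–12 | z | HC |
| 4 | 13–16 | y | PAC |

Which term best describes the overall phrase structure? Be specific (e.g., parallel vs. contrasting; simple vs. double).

contrasting double period

Four phrases in two halves: the first half (mm. 1-8) ends with an imperfect authentic cadence, the second (bars 9–16) with a perfect authentic cadence — a large antecedent–consequent pair, i.e. a double period.
Phrase 3 begins with different material from phrase 1, making it contrasting.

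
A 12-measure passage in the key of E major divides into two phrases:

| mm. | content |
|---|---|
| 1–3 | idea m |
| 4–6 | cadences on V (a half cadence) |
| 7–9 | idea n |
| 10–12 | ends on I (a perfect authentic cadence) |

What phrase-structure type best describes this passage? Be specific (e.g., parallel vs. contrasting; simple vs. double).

contrasting period

Phrase 1 ends with a half cadence (weaker) and phrase 2 with a perfect authentic cadence (stronger): antecedent + consequent = a period.
The two phrases open with different material (m / n), so the period is contrasting.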